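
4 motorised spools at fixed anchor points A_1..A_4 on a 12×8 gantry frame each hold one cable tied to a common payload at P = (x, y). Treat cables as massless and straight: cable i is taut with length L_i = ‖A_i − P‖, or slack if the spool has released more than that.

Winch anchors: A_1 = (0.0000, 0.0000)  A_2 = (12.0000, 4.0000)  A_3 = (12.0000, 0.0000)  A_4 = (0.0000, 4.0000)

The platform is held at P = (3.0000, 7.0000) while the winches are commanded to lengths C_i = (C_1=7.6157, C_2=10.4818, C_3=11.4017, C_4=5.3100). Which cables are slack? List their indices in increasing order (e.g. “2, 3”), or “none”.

cable 1: L_1 = ‖A_1−P‖ = 7.6158;  C_1 = 7.6157 → taut
cable 2: L_2 = ‖A_2−P‖ = 9.4868;  C_2 = 10.4818 → slack
cable 3: L_3 = ‖A_3−P‖ = 11.4018;  C_3 = 11.4017 → taut
cable 4: L_4 = ‖A_4−P‖ = 4.2426;  C_4 = 5.3100 → slack

2, 4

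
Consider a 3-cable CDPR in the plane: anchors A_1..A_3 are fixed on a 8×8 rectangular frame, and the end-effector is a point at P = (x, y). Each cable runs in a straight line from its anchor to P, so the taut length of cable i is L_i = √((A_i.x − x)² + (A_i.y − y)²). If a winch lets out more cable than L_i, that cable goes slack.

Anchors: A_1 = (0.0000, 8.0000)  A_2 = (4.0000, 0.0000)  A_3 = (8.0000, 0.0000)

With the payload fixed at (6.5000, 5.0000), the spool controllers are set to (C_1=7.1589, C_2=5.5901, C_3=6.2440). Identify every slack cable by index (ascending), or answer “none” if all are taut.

3

cable 1: √((-6.5000)²+(3.0000)²)=7.1589, C_1=7.1589: taut
cable 2: √((-2.5000)²+(-5.0000)²)=5.5902, C_2=5.5901: taut
cable 3: √((1.5000)²+(-5.0000)²)=5.2202, C_3=6.2440: slack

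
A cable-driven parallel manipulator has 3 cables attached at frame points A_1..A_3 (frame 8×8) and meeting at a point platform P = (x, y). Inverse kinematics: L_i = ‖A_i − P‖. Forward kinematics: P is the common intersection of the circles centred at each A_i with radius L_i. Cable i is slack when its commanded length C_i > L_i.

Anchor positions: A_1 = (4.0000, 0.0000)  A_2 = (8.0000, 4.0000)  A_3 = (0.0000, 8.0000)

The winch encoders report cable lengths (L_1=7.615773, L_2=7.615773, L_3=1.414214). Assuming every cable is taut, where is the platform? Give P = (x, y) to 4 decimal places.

expand ‖A_i−P‖²=L_i² and subtract eq 1 (q_i ≔ ‖A_i‖²−L_i²)
q_1 = 16.0000+0.0000−58.0000 = -42.0000
eq1−eq2 → [-8.0000  -8.0000]·P = -64.0000
eq1−eq3 → [8.0000  -16.0000]·P = -104.0000
2×2 solve → P = (1.0000, 7.0000)

(1.0000, 7.0000)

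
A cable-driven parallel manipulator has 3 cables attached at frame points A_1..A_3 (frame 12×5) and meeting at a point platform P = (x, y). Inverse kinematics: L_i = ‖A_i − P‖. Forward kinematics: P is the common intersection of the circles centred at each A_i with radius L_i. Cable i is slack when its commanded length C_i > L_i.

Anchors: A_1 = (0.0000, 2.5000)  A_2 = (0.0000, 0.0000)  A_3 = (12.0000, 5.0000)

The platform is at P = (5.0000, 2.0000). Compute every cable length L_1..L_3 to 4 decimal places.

(5.0249, 5.3852, 7.6158)

L_1 = √((0.0000−5.0000)² + (2.5000−2.0000)²) = 5.0249
L_2 = √((0.0000−5.0000)² + (0.0000−2.0000)²) = 5.3852
L_3 = √((12.0000−5.0000)² + (5.0000−2.0000)²) = 7.6158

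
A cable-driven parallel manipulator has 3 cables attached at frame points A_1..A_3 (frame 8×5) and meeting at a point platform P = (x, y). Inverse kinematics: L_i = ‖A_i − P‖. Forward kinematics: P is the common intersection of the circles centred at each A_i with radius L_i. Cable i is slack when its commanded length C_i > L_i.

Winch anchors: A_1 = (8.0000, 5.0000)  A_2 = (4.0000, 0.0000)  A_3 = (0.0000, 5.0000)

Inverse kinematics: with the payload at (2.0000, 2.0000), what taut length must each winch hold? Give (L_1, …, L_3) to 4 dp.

cable 1: Δx=6.0000, Δy=3.0000; L_1 = √(Δx²+Δy²) = 6.7082
cable 2: Δx=2.0000, Δy=-2.0000; L_2 = √(Δx²+Δy²) = 2.8284
cable 3: Δx=-2.0000, Δy=3.0000; L_3 = √(Δx²+Δy²) = 3.6056

(6.7082, 2.8284, 3.6056)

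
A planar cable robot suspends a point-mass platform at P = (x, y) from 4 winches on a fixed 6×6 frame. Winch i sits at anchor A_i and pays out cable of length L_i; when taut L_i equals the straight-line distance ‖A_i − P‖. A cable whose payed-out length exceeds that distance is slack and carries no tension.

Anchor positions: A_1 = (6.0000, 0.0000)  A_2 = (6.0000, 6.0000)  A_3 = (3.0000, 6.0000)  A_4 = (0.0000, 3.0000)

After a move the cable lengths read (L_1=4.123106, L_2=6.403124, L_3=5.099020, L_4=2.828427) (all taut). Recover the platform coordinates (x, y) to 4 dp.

(2.0000, 1.0000)

each cable: (A_i−P)·(A_i−P) = L_i²; let c_i = ‖A_i‖²−L_i²
c_1 = 36.0000+0.0000−17.0000 = 19.0000
row 1: 0.0000x − 12.0000y = -12.0000  (c_2=31.0000)
row 2: 6.0000x − 12.0000y = 0.0000  (c_3=19.0000)
row 3: 12.0000x − 6.0000y = 18.0000  (c_4=1.0000)
Cramer on rows 1–2 → x = 2.0000, y = 1.0000
check cable 4: ‖A_4−P‖² = 8.0000 ≈ L_4² = 8.0000 ✓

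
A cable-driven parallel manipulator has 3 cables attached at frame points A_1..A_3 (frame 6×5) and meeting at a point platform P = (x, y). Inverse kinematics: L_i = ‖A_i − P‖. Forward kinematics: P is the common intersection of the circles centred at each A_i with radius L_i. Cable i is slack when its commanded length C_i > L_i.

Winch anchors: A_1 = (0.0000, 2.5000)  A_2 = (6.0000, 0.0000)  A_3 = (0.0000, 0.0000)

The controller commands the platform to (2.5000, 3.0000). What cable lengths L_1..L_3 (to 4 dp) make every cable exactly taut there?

cable 1: Δx=-2.5000, Δy=-0.5000; L_1 = √(Δx²+Δy²) = 2.5495
cable 2: Δx=3.5000, Δy=-3.0000; L_2 = √(Δx²+Δy²) = 4.6098
cable 3: Δx=-2.5000, Δy=-3.0000; L_3 = √(Δx²+Δy²) = 3.9051

(2.5495, 4.6098, 3.9051)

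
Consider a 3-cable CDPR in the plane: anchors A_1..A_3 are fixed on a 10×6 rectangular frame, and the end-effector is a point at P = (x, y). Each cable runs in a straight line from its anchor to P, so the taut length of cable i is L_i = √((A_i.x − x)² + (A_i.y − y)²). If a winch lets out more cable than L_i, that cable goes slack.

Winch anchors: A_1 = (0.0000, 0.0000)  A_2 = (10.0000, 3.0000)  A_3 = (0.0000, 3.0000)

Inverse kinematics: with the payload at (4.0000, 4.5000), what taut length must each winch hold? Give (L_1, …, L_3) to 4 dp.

cable 1: Δx=-4.0000, Δy=-4.5000; L_1 = √(Δx²+Δy²) = 6.0208
cable 2: Δx=6.0000, Δy=-1.5000; L_2 = √(Δx²+Δy²) = 6.1847
cable 3: Δx=-4.0000, Δy=-1.5000; L_3 = √(Δx²+Δy²) = 4.2720

(6.0208, 6.1847, 4.2720)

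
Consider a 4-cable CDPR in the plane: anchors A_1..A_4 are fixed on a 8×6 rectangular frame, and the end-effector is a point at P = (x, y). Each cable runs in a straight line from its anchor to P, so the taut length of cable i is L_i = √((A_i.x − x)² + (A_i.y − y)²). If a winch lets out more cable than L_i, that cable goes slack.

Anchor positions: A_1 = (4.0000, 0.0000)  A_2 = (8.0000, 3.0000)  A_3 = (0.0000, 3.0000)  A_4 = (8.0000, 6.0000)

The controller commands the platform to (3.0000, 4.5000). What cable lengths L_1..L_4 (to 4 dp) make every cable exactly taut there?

L_1: Δ = A_1−P = (1.0000, -4.5000) → ‖Δ‖ = √21.2500 = 4.6098
L_2: Δ = A_2−P = (5.0000, -1.5000) → ‖Δ‖ = √27.2500 = 5.2202
L_3: Δ = A_3−P = (-3.0000, -1.5000) → ‖Δ‖ = √11.2500 = 3.3541
L_4: Δ = A_4−P = (5.0000, 1.5000) → ‖Δ‖ = √27.2500 = 5.2202

(4.6098, 5.2202, 3.3541, 5.2202)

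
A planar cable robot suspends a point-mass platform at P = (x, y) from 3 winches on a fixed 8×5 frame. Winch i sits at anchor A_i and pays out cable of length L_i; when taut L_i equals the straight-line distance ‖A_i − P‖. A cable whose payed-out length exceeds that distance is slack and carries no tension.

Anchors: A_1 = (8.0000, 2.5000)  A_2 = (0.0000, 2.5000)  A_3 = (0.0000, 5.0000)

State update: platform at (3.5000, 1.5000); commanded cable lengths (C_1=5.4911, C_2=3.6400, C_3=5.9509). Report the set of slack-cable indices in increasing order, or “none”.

cable 1: L_1 = ‖A_1−P‖ = 4.6098;  C_1 = 5.4911 → slack
cable 2: L_2 = ‖A_2−P‖ = 3.6401;  C_2 = 3.6400 → taut
cable 3: L_3 = ‖A_3−P‖ = 4.9497;  C_3 = 5.9509 → slack

1, 3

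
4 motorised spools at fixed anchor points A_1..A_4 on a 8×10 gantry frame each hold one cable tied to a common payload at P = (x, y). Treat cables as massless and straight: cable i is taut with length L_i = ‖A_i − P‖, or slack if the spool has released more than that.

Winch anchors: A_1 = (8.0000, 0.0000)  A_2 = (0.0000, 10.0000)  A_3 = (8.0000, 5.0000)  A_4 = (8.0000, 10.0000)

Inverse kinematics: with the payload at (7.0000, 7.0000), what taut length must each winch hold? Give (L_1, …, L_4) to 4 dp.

L_1 = √((8.0000−7.0000)² + (0.0000−7.0000)²) = 7.0711
L_2 = √((0.0000−7.0000)² + (10.0000−7.0000)²) = 7.6158
L_3 = √((8.0000−7.0000)² + (5.0000−7.0000)²) = 2.2361
L_4 = √((8.0000−7.0000)² + (10.0000−7.0000)²) = 3.1623

(7.0711, 7.6158, 2.2361, 3.1623)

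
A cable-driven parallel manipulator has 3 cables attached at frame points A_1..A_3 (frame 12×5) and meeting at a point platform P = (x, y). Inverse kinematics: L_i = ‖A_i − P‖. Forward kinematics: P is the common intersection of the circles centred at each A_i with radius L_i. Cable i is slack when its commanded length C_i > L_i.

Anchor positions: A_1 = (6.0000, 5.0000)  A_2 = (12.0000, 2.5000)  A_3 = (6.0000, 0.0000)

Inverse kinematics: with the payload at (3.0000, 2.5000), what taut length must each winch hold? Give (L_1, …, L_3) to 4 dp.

(3.9051, 9.0000, 3.9051)

L_1: Δ = A_1−P = (3.0000, 2.5000) → ‖Δ‖ = √15.2500 = 3.9051
L_2: Δ = A_2−P = (9.0000, 0.0000) → ‖Δ‖ = √81.0000 = 9.0000
L_3: Δ = A_3−P = (3.0000, -2.5000) → ‖Δ‖ = √15.2500 = 3.9051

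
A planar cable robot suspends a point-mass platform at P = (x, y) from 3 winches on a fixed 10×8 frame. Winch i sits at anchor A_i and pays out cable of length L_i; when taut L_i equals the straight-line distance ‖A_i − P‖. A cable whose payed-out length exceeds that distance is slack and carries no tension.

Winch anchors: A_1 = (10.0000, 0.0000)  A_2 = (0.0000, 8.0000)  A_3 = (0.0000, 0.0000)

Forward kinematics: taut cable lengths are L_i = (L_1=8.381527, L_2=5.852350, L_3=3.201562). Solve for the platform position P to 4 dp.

expand ‖A_i−P‖²=L_i² and subtract eq 1 (c_i ≔ ‖A_i‖²−L_i²)
c_1 = 100.0000+0.0000−70.2500 = 29.7500
eq1−eq2 → [20.0000  -16.0000]·P = 0.0000
eq1−eq3 → [20.0000  0.0000]·P = 40.0000
2×2 solve → P = (2.0000, 2.5000)

(2.0000, 2.5000)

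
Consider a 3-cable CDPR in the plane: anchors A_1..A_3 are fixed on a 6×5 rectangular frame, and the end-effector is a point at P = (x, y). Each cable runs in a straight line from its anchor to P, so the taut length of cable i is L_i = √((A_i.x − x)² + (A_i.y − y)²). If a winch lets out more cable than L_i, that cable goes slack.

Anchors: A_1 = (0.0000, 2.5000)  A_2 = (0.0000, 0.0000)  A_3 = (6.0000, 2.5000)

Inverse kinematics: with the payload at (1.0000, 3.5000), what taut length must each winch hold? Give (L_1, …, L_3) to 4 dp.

(1.4142, 3.6401, 5.0990)

cable 1: Δx=-1.0000, Δy=-1.0000; L_1 = √(Δx²+Δy²) = 1.4142
cable 2: Δx=-1.0000, Δy=-3.5000; L_2 = √(Δx²+Δy²) = 3.6401
cable 3: Δx=5.0000, Δy=-1.0000; L_3 = √(Δx²+Δy²) = 5.0990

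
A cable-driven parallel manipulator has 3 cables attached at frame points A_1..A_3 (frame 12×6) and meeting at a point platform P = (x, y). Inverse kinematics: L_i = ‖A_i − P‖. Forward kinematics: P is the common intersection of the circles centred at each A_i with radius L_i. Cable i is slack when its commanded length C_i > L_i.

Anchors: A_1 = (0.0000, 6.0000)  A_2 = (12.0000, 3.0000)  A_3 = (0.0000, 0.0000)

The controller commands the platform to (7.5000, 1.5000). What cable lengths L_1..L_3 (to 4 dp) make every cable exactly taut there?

L_1: Δ = A_1−P = (-7.5000, 4.5000) → ‖Δ‖ = √76.5000 = 8.7464
L_2: Δ = A_2−P = (4.5000, 1.5000) → ‖Δ‖ = √22.5000 = 4.7434
L_3: Δ = A_3−P = (-7.5000, -1.5000) → ‖Δ‖ = √58.5000 = 7.6485

(8.7464, 4.7434, 7.6485)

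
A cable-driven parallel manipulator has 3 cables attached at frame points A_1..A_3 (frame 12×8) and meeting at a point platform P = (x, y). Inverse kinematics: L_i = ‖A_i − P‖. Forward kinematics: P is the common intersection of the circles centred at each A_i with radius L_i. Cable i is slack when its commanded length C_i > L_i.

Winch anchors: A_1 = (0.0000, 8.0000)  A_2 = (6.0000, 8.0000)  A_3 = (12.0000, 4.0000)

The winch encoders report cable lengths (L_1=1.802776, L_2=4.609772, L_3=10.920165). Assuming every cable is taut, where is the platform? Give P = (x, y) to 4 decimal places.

expand ‖A_i−P‖²=L_i² and subtract eq 1 (c_i ≔ ‖A_i‖²−L_i²)
c_1 = 0.0000+64.0000−3.2500 = 60.7500
eq1−eq2 → [-12.0000  0.0000]·P = -18.0000
eq1−eq3 → [-24.0000  8.0000]·P = 20.0000
2×2 solve → P = (1.5000, 7.0000)

(1.5000, 7.0000)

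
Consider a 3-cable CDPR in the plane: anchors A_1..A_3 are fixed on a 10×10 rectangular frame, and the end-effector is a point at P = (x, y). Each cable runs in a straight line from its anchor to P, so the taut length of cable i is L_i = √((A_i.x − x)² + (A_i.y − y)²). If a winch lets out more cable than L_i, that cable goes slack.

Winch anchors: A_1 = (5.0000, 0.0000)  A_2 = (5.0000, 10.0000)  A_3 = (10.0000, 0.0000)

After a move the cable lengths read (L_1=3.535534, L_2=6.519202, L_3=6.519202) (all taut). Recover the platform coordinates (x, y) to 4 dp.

(4.5000, 3.5000)

expand ‖A_i−P‖²=L_i² and subtract eq 1 (k_i ≔ ‖A_i‖²−L_i²)
k_1 = 25.0000+0.0000−12.5000 = 12.5000
eq1−eq2 → [0.0000  -20.0000]·P = -70.0000
eq1−eq3 → [-10.0000  0.0000]·P = -45.0000
2×2 solve → P = (4.5000, 3.5000)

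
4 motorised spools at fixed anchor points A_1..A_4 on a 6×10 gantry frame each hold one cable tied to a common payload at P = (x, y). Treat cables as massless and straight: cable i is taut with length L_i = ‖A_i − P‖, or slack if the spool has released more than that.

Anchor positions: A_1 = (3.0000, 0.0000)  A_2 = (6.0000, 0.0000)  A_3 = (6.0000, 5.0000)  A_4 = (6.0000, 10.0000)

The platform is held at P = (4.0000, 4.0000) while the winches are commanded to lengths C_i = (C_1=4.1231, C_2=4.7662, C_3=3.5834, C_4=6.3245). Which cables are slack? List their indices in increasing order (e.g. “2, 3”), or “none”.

cable 1: L_1 = ‖A_1−P‖ = 4.1231;  C_1 = 4.1231 → taut
cable 2: L_2 = ‖A_2−P‖ = 4.4721;  C_2 = 4.7662 → slack
cable 3: L_3 = ‖A_3−P‖ = 2.2361;  C_3 = 3.5834 → slack
cable 4: L_4 = ‖A_4−P‖ = 6.3246;  C_4 = 6.3245 → taut

2, 3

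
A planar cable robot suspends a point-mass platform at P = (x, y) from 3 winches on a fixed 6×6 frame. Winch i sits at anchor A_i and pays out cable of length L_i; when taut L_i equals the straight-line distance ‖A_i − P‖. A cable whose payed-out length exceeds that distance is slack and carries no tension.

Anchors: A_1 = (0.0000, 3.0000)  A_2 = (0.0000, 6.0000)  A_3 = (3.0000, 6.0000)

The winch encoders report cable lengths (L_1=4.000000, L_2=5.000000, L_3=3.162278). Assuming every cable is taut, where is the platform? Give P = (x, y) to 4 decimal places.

each cable: (A_i−P)·(A_i−P) = L_i²; let k_i = ‖A_i‖²−L_i²
k_1 = 0.0000+9.0000−16.0000 = -7.0000
row 1: 0.0000x − 6.0000y = -18.0000  (k_2=11.0000)
row 2: -6.0000x − 6.0000y = -42.0000  (k_3=35.0000)
Cramer on rows 1–2 → x = 4.0000, y = 3.0000

(4.0000, 3.0000)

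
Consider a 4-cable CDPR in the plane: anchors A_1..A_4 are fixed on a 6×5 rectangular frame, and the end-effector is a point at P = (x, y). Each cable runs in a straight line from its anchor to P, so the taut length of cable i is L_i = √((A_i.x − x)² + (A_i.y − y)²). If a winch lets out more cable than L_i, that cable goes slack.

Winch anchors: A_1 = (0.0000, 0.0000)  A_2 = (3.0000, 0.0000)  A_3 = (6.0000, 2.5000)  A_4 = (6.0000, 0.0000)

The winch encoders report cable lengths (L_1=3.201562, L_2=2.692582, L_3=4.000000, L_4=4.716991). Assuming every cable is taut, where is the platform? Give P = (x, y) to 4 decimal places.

(2.0000, 2.5000)

circle eqns → linear via eq_j − eq_1; set c_j = A_j·A_j − L_j²
c_1 = 0.0000+0.0000−10.2500 = -10.2500
-6.0000·x + 0.0000·y = c_1−c_2 = -12.0000
-12.0000·x − 5.0000·y = c_1−c_3 = -36.5000
-12.0000·x + 0.0000·y = c_1−c_4 = -24.0000
solve first two rows → x=2.0000, y=2.5000
check cable 4: ‖A_4−P‖² = 22.2500 ≈ L_4² = 22.2500 ✓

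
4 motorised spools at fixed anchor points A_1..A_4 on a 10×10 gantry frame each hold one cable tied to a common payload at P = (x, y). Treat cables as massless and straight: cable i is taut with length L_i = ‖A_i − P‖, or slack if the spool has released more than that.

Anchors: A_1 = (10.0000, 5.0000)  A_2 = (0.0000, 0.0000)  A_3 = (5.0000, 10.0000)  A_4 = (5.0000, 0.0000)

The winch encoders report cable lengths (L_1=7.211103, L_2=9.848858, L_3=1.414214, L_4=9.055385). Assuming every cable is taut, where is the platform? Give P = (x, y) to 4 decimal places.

each cable: (A_i−P)·(A_i−P) = L_i²; let k_i = ‖A_i‖²−L_i²
k_1 = 100.0000+25.0000−52.0000 = 73.0000
row 1: 20.0000x + 10.0000y = 170.0000  (k_2=-97.0000)
row 2: 10.0000x − 10.0000y = -50.0000  (k_3=123.0000)
row 3: 10.0000x + 10.0000y = 130.0000  (k_4=-57.0000)
Cramer on rows 1–2 → x = 4.0000, y = 9.0000
check cable 4: ‖A_4−P‖² = 82.0000 ≈ L_4² = 82.0000 ✓

(4.0000, 9.0000)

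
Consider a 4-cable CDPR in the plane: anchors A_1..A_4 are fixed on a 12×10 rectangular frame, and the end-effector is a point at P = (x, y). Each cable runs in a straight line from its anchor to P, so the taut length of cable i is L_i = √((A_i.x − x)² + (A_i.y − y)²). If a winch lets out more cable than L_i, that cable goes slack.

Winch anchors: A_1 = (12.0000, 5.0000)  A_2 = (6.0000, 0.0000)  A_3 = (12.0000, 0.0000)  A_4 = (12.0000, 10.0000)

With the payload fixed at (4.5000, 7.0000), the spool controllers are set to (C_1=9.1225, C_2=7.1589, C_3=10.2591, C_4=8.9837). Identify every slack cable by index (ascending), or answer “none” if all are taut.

cable 1: L_1 = ‖A_1−P‖ = 7.7621;  C_1 = 9.1225 → slack
cable 2: L_2 = ‖A_2−P‖ = 7.1589;  C_2 = 7.1589 → taut
cable 3: L_3 = ‖A_3−P‖ = 10.2591;  C_3 = 10.2591 → taut
cable 4: L_4 = ‖A_4−P‖ = 8.0777;  C_4 = 8.9837 → slack

1, 4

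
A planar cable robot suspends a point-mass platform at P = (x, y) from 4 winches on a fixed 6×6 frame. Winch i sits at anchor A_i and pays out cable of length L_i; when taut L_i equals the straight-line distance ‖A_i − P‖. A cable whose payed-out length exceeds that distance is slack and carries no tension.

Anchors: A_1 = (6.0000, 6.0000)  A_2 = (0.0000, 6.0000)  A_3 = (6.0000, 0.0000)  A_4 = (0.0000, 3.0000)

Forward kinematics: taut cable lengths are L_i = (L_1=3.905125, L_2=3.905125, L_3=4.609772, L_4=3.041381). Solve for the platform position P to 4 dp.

(3.0000, 3.5000)

circle eqns → linear via eq_j − eq_1; set k_j = A_j·A_j − L_j²
k_1 = 36.0000+36.0000−15.2500 = 56.7500
12.0000·x + 0.0000·y = k_1−k_2 = 36.0000
0.0000·x + 12.0000·y = k_1−k_3 = 42.0000
12.0000·x + 6.0000·y = k_1−k_4 = 57.0000
solve first two rows → x=3.0000, y=3.5000
check cable 4: ‖A_4−P‖² = 9.2500 ≈ L_4² = 9.2500 ✓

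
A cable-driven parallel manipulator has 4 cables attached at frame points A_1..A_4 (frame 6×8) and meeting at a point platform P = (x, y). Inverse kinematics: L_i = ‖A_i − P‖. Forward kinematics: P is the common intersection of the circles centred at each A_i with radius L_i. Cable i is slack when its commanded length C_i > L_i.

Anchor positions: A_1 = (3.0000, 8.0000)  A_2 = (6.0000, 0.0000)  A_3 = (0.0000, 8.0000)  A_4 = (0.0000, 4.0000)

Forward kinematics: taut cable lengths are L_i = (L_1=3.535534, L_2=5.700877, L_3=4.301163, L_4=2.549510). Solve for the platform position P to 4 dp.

expand ‖A_i−P‖²=L_i² and subtract eq 1 (k_i ≔ ‖A_i‖²−L_i²)
k_1 = 9.0000+64.0000−12.5000 = 60.5000
eq1−eq2 → [-6.0000  16.0000]·P = 57.0000
eq1−eq3 → [6.0000  0.0000]·P = 15.0000
eq1−eq4 → [6.0000  8.0000]·P = 51.0000
2×2 solve → P = (2.5000, 4.5000)
check cable 4: ‖A_4−P‖² = 6.5000 ≈ L_4² = 6.5000 ✓

(2.5000, 4.5000)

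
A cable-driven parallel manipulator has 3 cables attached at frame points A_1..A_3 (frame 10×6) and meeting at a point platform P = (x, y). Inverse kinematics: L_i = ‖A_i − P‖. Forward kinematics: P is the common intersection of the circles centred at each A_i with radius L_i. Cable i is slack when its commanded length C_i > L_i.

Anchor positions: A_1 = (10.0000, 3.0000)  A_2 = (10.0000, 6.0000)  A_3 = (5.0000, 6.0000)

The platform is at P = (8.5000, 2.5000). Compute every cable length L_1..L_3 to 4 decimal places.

(1.5811, 3.8079, 4.9497)

L_1: Δ = A_1−P = (1.5000, 0.5000) → ‖Δ‖ = √2.5000 = 1.5811
L_2: Δ = A_2−P = (1.5000, 3.5000) → ‖Δ‖ = √14.5000 = 3.8079
L_3: Δ = A_3−P = (-3.5000, 3.5000) → ‖Δ‖ = √24.5000 = 4.9497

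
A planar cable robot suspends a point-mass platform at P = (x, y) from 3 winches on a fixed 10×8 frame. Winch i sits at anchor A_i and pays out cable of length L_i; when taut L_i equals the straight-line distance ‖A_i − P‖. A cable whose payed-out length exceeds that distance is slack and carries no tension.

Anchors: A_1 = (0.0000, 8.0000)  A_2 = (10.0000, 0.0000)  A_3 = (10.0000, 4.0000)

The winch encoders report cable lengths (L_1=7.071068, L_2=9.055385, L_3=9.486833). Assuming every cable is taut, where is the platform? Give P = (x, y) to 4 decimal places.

circle eqns → linear via eq_j − eq_1; set k_j = A_j·A_j − L_j²
k_1 = 0.0000+64.0000−50.0000 = 14.0000
-20.0000·x + 16.0000·y = k_1−k_2 = -4.0000
-20.0000·x + 8.0000·y = k_1−k_3 = -12.0000
solve first two rows → x=1.0000, y=1.0000

(1.0000, 1.0000)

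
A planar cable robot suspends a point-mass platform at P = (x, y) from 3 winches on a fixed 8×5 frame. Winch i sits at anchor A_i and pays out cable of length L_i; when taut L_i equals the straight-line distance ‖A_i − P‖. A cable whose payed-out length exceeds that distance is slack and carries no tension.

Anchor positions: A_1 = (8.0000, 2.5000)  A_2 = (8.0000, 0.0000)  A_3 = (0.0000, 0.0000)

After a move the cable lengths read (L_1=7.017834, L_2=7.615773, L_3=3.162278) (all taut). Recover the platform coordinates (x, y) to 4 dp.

(1.0000, 3.0000)

expand ‖A_i−P‖²=L_i² and subtract eq 1 (k_i ≔ ‖A_i‖²−L_i²)
k_1 = 64.0000+6.2500−49.2500 = 21.0000
eq1−eq2 → [0.0000  5.0000]·P = 15.0000
eq1−eq3 → [16.0000  5.0000]·P = 31.0000
2×2 solve → P = (1.0000, 3.0000)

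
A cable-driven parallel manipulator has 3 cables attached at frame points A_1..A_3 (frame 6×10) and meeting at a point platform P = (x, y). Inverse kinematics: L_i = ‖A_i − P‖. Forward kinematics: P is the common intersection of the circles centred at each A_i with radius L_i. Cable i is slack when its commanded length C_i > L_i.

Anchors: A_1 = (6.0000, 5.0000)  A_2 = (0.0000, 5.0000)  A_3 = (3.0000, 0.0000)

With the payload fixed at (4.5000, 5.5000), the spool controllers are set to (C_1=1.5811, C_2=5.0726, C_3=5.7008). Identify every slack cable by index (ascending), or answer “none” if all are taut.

2

cable 1: √((1.5000)²+(-0.5000)²)=1.5811, C_1=1.5811: taut
cable 2: √((-4.5000)²+(-0.5000)²)=4.5277, C_2=5.0726: slack
cable 3: √((-1.5000)²+(-5.5000)²)=5.7009, C_3=5.7008: taut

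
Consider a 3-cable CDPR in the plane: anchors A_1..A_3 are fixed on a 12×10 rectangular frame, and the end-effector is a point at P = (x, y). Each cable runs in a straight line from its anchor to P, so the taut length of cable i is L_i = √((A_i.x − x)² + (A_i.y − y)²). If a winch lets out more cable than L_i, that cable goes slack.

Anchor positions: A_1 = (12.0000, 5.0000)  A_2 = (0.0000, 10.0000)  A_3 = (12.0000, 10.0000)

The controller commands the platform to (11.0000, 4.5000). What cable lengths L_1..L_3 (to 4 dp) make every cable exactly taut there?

(1.1180, 12.2984, 5.5902)

cable 1: Δx=1.0000, Δy=0.5000; L_1 = √(Δx²+Δy²) = 1.1180
cable 2: Δx=-11.0000, Δy=5.5000; L_2 = √(Δx²+Δy²) = 12.2984
cable 3: Δx=1.0000, Δy=5.5000; L_3 = √(Δx²+Δy²) = 5.5902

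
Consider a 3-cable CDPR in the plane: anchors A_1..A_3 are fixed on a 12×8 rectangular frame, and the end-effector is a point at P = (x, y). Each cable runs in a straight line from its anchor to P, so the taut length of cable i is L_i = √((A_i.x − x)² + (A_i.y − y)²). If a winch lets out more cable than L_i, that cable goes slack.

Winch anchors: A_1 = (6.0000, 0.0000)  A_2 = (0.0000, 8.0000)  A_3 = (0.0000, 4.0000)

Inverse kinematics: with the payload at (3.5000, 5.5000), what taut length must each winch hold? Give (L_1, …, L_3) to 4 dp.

cable 1: Δx=2.5000, Δy=-5.5000; L_1 = √(Δx²+Δy²) = 6.0415
cable 2: Δx=-3.5000, Δy=2.5000; L_2 = √(Δx²+Δy²) = 4.3012
cable 3: Δx=-3.5000, Δy=-1.5000; L_3 = √(Δx²+Δy²) = 3.8079

(6.0415, 4.3012, 3.8079)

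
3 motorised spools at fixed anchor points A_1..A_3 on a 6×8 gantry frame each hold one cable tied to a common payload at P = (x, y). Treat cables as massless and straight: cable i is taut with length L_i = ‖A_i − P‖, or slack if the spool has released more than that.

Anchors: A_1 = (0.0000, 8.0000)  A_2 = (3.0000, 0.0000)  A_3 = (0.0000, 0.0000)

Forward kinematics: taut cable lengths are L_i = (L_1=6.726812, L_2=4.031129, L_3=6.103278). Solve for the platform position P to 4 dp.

(5.0000, 3.5000)

circle eqns → linear via eq_j − eq_1; set c_j = A_j·A_j − L_j²
c_1 = 0.0000+64.0000−45.2500 = 18.7500
-6.0000·x + 16.0000·y = c_1−c_2 = 26.0000
0.0000·x + 16.0000·y = c_1−c_3 = 56.0000
solve first two rows → x=5.0000, y=3.5000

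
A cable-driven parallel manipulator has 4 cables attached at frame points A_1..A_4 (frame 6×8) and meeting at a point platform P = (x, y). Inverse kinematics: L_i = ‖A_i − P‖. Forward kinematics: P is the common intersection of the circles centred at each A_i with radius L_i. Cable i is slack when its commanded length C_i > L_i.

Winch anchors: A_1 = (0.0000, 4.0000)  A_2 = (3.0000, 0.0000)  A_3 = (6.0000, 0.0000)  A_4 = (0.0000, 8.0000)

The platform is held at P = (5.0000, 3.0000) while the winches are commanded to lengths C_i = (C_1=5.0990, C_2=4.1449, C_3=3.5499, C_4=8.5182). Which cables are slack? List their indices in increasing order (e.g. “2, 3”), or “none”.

cable 1: √((-5.0000)²+(1.0000)²)=5.0990, C_1=5.0990: taut
cable 2: √((-2.0000)²+(-3.0000)²)=3.6056, C_2=4.1449: slack
cable 3: √((1.0000)²+(-3.0000)²)=3.1623, C_3=3.5499: slack
cable 4: √((-5.0000)²+(5.0000)²)=7.0711, C_4=8.5182: slack

2, 3, 4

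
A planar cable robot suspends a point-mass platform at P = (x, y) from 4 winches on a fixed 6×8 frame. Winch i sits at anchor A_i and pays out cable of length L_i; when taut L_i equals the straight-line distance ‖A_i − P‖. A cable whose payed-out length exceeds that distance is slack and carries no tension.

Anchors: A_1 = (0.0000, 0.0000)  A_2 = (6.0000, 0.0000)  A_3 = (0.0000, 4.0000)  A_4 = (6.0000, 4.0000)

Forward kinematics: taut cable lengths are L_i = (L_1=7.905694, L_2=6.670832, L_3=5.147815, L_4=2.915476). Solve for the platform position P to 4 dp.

expand ‖A_i−P‖²=L_i² and subtract eq 1 (k_i ≔ ‖A_i‖²−L_i²)
k_1 = 0.0000+0.0000−62.5000 = -62.5000
eq1−eq2 → [-12.0000  0.0000]·P = -54.0000
eq1−eq3 → [0.0000  -8.0000]·P = -52.0000
eq1−eq4 → [-12.0000  -8.0000]·P = -106.0000
2×2 solve → P = (4.5000, 6.5000)
check cable 4: ‖A_4−P‖² = 8.5000 ≈ L_4² = 8.5000 ✓

(4.5000, 6.5000)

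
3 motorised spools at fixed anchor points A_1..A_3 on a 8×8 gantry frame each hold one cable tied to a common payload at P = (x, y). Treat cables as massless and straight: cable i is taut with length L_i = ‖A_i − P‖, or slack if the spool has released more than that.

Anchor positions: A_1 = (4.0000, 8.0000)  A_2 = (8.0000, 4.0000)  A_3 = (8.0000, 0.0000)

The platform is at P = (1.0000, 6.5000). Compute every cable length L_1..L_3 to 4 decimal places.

(3.3541, 7.4330, 9.5525)

L_1: Δ = A_1−P = (3.0000, 1.5000) → ‖Δ‖ = √11.2500 = 3.3541
L_2: Δ = A_2−P = (7.0000, -2.5000) → ‖Δ‖ = √55.2500 = 7.4330
L_3: Δ = A_3−P = (7.0000, -6.5000) → ‖Δ‖ = √91.2500 = 9.5525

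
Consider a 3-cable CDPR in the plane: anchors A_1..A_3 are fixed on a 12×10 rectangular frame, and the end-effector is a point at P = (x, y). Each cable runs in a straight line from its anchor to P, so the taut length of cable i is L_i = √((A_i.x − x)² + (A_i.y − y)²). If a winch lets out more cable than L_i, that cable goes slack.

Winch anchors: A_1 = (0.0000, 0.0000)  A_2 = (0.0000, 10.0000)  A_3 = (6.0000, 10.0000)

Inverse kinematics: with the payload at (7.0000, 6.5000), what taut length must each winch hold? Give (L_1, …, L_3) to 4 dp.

(9.5525, 7.8262, 3.6401)

L_1 = √((0.0000−7.0000)² + (0.0000−6.5000)²) = 9.5525
L_2 = √((0.0000−7.0000)² + (10.0000−6.5000)²) = 7.8262
L_3 = √((6.0000−7.0000)² + (10.0000−6.5000)²) = 3.6401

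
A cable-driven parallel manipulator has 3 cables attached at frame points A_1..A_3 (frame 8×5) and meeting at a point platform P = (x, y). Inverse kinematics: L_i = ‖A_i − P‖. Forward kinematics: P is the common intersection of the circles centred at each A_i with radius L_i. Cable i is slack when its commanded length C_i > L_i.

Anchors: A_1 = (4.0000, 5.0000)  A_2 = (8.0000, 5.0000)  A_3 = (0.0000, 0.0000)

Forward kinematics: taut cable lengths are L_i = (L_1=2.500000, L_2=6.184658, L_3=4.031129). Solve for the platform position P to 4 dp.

expand ‖A_i−P‖²=L_i² and subtract eq 1 (c_i ≔ ‖A_i‖²−L_i²)
c_1 = 16.0000+25.0000−6.2500 = 34.7500
eq1−eq2 → [-8.0000  0.0000]·P = -16.0000
eq1−eq3 → [8.0000  10.0000]·P = 51.0000
2×2 solve → P = (2.0000, 3.5000)

(2.0000, 3.5000)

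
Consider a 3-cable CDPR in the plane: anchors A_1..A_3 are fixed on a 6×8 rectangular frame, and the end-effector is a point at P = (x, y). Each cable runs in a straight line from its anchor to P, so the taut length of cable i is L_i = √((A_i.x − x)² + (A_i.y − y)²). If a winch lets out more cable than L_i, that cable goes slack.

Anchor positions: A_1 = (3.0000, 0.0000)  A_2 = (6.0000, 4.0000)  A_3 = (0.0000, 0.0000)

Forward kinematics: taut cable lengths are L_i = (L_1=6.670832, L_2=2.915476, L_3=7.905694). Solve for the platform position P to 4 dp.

expand ‖A_i−P‖²=L_i² and subtract eq 1 (q_i ≔ ‖A_i‖²−L_i²)
q_1 = 9.0000+0.0000−44.5000 = -35.5000
eq1−eq2 → [-6.0000  -8.0000]·P = -79.0000
eq1−eq3 → [6.0000  0.0000]·P = 27.0000
2×2 solve → P = (4.5000, 6.5000)

(4.5000, 6.5000)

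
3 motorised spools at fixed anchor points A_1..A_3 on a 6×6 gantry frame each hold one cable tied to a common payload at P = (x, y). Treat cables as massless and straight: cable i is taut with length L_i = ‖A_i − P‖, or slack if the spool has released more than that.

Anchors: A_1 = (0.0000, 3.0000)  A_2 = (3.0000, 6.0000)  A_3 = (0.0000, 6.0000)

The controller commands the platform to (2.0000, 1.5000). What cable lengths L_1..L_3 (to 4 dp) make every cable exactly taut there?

(2.5000, 4.6098, 4.9244)

L_1: Δ = A_1−P = (-2.0000, 1.5000) → ‖Δ‖ = √6.2500 = 2.5000
L_2: Δ = A_2−P = (1.0000, 4.5000) → ‖Δ‖ = √21.2500 = 4.6098
L_3: Δ = A_3−P = (-2.0000, 4.5000) → ‖Δ‖ = √24.2500 = 4.9244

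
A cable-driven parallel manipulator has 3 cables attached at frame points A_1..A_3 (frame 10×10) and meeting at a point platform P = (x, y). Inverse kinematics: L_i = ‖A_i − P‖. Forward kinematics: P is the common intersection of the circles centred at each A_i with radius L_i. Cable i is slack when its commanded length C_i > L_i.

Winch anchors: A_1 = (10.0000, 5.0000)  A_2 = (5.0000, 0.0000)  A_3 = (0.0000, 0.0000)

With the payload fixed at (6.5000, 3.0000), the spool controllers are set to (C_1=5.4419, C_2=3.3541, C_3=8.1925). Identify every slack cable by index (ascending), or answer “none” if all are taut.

cable 1: √((3.5000)²+(2.0000)²)=4.0311, C_1=5.4419: slack
cable 2: √((-1.5000)²+(-3.0000)²)=3.3541, C_2=3.3541: taut
cable 3: √((-6.5000)²+(-3.0000)²)=7.1589, C_3=8.1925: slack

1, 3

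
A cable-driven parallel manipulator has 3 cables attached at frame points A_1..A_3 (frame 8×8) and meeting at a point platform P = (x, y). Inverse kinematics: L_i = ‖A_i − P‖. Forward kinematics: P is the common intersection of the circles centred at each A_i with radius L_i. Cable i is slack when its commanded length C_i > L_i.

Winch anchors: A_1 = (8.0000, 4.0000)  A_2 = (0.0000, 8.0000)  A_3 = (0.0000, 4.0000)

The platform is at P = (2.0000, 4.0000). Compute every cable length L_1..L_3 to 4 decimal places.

L_1 = √((8.0000−2.0000)² + (4.0000−4.0000)²) = 6.0000
L_2 = √((0.0000−2.0000)² + (8.0000−4.0000)²) = 4.4721
L_3 = √((0.0000−2.0000)² + (4.0000−4.0000)²) = 2.0000

(6.0000, 4.4721, 2.0000)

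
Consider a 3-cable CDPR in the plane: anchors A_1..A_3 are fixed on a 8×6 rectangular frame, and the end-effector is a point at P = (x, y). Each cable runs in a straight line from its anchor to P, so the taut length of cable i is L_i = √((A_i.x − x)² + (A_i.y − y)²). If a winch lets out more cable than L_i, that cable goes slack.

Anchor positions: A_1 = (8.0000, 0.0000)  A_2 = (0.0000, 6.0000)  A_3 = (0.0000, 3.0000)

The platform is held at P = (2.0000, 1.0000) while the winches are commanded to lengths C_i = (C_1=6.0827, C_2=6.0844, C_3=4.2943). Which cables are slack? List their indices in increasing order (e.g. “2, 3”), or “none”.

2, 3

cable 1: √((6.0000)²+(-1.0000)²)=6.0828, C_1=6.0827: taut
cable 2: √((-2.0000)²+(5.0000)²)=5.3852, C_2=6.0844: slack
cable 3: √((-2.0000)²+(2.0000)²)=2.8284, C_3=4.2943: slack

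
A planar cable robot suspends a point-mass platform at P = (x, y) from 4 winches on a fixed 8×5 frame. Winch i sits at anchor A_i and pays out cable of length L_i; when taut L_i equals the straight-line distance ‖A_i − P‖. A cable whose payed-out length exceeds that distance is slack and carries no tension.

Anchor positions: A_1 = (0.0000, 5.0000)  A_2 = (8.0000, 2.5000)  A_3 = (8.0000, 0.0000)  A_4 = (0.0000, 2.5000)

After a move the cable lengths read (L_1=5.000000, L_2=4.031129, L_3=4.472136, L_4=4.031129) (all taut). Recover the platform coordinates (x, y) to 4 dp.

(4.0000, 2.0000)

expand ‖A_i−P‖²=L_i² and subtract eq 1 (q_i ≔ ‖A_i‖²−L_i²)
q_1 = 0.0000+25.0000−25.0000 = 0.0000
eq1−eq2 → [-16.0000  5.0000]·P = -54.0000
eq1−eq3 → [-16.0000  10.0000]·P = -44.0000
eq1−eq4 → [0.0000  5.0000]·P = 10.0000
2×2 solve → P = (4.0000, 2.0000)
check cable 4: ‖A_4−P‖² = 16.2500 ≈ L_4² = 16.2500 ✓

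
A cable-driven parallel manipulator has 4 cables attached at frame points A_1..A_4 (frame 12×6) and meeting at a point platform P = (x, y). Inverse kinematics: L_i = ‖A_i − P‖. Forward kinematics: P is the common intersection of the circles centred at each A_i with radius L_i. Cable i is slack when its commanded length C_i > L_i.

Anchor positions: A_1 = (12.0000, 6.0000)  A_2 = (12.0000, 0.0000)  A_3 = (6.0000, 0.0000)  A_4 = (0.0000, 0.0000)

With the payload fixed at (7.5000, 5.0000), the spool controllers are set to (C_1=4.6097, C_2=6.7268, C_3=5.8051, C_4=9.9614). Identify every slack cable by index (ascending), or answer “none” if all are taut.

3, 4

i=1: geometric 4.6098 vs commanded 4.6097 ⇒ taut
i=2: geometric 6.7268 vs commanded 6.7268 ⇒ taut
i=3: geometric 5.2202 vs commanded 5.8051 ⇒ slack
i=4: geometric 9.0139 vs commanded 9.9614 ⇒ slack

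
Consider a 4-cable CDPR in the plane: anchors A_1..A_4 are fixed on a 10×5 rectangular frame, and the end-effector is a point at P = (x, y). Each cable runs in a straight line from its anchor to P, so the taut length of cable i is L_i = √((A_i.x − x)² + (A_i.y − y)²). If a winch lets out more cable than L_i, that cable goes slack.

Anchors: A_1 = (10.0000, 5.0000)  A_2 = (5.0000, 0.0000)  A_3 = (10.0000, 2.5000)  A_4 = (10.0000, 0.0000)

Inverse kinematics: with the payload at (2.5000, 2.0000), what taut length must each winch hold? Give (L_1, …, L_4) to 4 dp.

(8.0777, 3.2016, 7.5166, 7.7621)

L_1 = √((10.0000−2.5000)² + (5.0000−2.0000)²) = 8.0777
L_2 = √((5.0000−2.5000)² + (0.0000−2.0000)²) = 3.2016
L_3 = √((10.0000−2.5000)² + (2.5000−2.0000)²) = 7.5166
L_4 = √((10.0000−2.5000)² + (0.0000−2.0000)²) = 7.7621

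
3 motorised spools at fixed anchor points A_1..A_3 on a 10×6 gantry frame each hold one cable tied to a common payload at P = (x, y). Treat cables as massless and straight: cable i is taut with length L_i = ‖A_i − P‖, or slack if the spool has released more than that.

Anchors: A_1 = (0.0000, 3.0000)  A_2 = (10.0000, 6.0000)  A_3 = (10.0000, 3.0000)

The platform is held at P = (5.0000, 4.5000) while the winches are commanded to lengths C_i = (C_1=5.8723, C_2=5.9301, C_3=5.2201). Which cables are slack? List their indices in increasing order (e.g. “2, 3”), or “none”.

1, 2

cable 1: L_1 = ‖A_1−P‖ = 5.2202;  C_1 = 5.8723 → slack
cable 2: L_2 = ‖A_2−P‖ = 5.2202;  C_2 = 5.9301 → slack
cable 3: L_3 = ‖A_3−P‖ = 5.2202;  C_3 = 5.2201 → taut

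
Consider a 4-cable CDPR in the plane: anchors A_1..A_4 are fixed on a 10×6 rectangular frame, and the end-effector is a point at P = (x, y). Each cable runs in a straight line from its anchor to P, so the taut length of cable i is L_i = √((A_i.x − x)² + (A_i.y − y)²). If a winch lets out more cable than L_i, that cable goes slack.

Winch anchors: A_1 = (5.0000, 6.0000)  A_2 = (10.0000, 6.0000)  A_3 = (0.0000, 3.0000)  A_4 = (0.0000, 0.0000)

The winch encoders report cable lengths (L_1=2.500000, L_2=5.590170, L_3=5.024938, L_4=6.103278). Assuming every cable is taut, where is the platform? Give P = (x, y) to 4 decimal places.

circle eqns → linear via eq_j − eq_1; set c_j = A_j·A_j − L_j²
c_1 = 25.0000+36.0000−6.2500 = 54.7500
-10.0000·x + 0.0000·y = c_1−c_2 = -50.0000
10.0000·x + 6.0000·y = c_1−c_3 = 71.0000
10.0000·x + 12.0000·y = c_1−c_4 = 92.0000
solve first two rows → x=5.0000, y=3.5000
check cable 4: ‖A_4−P‖² = 37.2500 ≈ L_4² = 37.2500 ✓

(5.0000, 3.5000)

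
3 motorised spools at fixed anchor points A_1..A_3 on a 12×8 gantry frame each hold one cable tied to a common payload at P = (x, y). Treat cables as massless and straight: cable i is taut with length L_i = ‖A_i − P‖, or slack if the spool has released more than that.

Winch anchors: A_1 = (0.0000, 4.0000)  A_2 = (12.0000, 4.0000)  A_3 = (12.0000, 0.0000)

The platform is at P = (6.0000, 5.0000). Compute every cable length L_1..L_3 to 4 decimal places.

L_1 = √((0.0000−6.0000)² + (4.0000−5.0000)²) = 6.0828
L_2 = √((12.0000−6.0000)² + (4.0000−5.0000)²) = 6.0828
L_3 = √((12.0000−6.0000)² + (0.0000−5.0000)²) = 7.8102

(6.0828, 6.0828, 7.8102)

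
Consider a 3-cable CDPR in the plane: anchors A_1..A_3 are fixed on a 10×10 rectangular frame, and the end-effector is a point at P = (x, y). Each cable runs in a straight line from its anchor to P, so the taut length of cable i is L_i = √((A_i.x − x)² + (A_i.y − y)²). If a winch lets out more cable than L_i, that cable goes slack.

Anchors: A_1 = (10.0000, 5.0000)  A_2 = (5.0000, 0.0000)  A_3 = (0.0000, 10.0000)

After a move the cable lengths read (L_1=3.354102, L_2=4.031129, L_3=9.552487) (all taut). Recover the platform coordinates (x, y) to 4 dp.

circle eqns → linear via eq_j − eq_1; set q_j = A_j·A_j − L_j²
q_1 = 100.0000+25.0000−11.2500 = 113.7500
10.0000·x + 10.0000·y = q_1−q_2 = 105.0000
20.0000·x − 10.0000·y = q_1−q_3 = 105.0000
solve first two rows → x=7.0000, y=3.5000

(7.0000, 3.5000)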